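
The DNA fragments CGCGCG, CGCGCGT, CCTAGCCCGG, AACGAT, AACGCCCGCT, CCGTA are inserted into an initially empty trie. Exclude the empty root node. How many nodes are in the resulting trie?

31

Count nodes per top-level branch (shared prefixes stored once):
  'A'-branch (AACGAT, AACGCCCGCT): 12 nodes
  'C'-branch (CCGTA, CCTAGCCCGG, CGCGCG, CGCGCGT): 19 nodes
Sum: 31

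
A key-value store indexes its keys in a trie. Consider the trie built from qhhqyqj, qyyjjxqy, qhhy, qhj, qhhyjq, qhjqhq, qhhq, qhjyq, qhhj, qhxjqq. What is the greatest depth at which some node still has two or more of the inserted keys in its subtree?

4

Equivalently: take the maximum, over all pairs, of their longest common prefix length.
e.g. "qhhq" and "qhhqyqj" share the prefix "qhhq" of length 4; no pair shares a longer one.
Longest shared-prefix length: 4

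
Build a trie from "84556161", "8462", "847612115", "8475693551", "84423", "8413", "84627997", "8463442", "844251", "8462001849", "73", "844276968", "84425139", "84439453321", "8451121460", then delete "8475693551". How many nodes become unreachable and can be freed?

7

A node on "8475693551"'s path can go only if nothing else ends at it or branches off below it.
The suffix "5693551" (7 nodes) is used only by "8475693551"; the node for "847" still has the child "6", so pruning stops there.
Nodes removed: 7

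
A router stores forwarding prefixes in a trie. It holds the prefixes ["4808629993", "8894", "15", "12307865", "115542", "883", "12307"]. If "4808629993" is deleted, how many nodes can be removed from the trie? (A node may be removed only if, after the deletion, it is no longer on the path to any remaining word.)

10

A node on "4808629993"'s path can go only if nothing else ends at it or branches off below it.
No other word shares any prefix with "4808629993", so all 10 of its nodes go.
Nodes removed: 10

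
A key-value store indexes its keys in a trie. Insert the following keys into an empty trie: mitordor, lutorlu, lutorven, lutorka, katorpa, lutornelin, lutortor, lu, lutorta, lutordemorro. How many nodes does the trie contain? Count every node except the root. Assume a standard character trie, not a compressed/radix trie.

For each word, the new-node count is its length minus the longest prefix already in the trie:
  "mitordor" → 8 new (m, i, t, o, r, d, o, r)
  "lutorlu" → 7 new (l, u, t, o, r, l, u)
  "lutorven" → prefix "lutor" already present; 3 new (v, e, n)
  "lutorka" → prefix "lutor" already present; 2 new (k, a)
  "katorpa" → 7 new (k, a, t, o, r, p, a)
  "lutornelin" → prefix "lutor" already present; 5 new (n, e, l, i, n)
  "lutortor" → prefix "lutor" already present; 3 new (t, o, r)
  "lu" → prefix "lu" already present; 0 new (none)
  "lutorta" → prefix "lutort" already present; 1 new (a)
  "lutordemorro" → prefix "lutor" already present; 7 new (d, e, m, o, r, r, o)
Total nodes = 8 + 7 + 3 + 2 + 7 + 5 + 3 + 0 + 1 + 7 = 43

43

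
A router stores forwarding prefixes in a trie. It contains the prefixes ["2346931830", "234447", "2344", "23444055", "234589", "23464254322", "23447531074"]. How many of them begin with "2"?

Filter for entries beginning with "2":
Matches: "2344", "23444055", "234447", "23447531074", "234589", "23464254322", "2346931830"
Count: 7

7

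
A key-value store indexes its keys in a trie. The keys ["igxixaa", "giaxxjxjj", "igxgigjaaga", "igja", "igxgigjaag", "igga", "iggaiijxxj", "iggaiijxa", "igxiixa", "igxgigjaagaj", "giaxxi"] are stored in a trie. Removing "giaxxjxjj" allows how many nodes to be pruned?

4

Walk "giaxxjxjj" from the leaf back toward the root, removing each node that no remaining word uses.
The suffix "jxjj" (4 nodes) is used only by "giaxxjxjj"; the node for "giaxx" still has the child "i", so pruning stops there.
Nodes removed: 4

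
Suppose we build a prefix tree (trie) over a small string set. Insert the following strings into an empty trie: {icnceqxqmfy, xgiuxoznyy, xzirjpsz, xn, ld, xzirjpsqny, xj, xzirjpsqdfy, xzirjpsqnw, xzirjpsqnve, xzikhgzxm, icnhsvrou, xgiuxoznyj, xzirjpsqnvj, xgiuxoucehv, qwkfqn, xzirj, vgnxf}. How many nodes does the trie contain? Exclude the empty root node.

Insert word by word; a character creates a node only if that edge doesn't already exist:
  "icnceqxqmfy" → 11 new (i, c, n, c, e, q, x, q, m, f, y)
  "xgiuxoznyy" → 10 new (x, g, i, u, x, o, z, n, y, y)
  "xzirjpsz" → prefix "x" already present; 7 new (z, i, r, j, p, s, z)
  "xn" → prefix "x" already present; 1 new (n)
  "ld" → 2 new (l, d)
  "xzirjpsqny" → prefix "xzirjps" already present; 3 new (q, n, y)
  "xj" → prefix "x" already present; 1 new (j)
  "xzirjpsqdfy" → prefix "xzirjpsq" already present; 3 new (d, f, y)
  "xzirjpsqnw" → prefix "xzirjpsqn" already present; 1 new (w)
  "xzirjpsqnve" → prefix "xzirjpsqn" already present; 2 new (v, e)
  "xzikhgzxm" → prefix "xzi" already present; 6 new (k, h, g, z, x, m)
  "icnhsvrou" → prefix "icn" already present; 6 new (h, s, v, r, o, u)
  "xgiuxoznyj" → prefix "xgiuxozny" already present; 1 new (j)
  "xzirjpsqnvj" → prefix "xzirjpsqnv" already present; 1 new (j)
  "xgiuxoucehv" → prefix "xgiuxo" already present; 5 new (u, c, e, h, v)
  "qwkfqn" → 6 new (q, w, k, f, q, n)
  "xzirj" → prefix "xzirj" already present; 0 new (none)
  "vgnxf" → 5 new (v, g, n, x, f)
Total nodes = 11 + 10 + 7 + 1 + 2 + 3 + 1 + 3 + 1 + 2 + 6 + 6 + 1 + 1 + 5 + 6 + 0 + 5 = 71

71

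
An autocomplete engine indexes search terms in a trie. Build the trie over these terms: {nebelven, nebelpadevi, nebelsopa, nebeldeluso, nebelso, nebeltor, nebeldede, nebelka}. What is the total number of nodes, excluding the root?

31

For each word, the new-node count is its length minus the longest prefix already in the trie:
  "nebelven" → 8 new (n, e, b, e, l, v, e, n)
  "nebelpadevi" → prefix "nebel" already present; 6 new (p, a, d, e, v, i)
  "nebelsopa" → prefix "nebel" already present; 4 new (s, o, p, a)
  "nebeldeluso" → prefix "nebel" already present; 6 new (d, e, l, u, s, o)
  "nebelso" → prefix "nebelso" already present; 0 new (none)
  "nebeltor" → prefix "nebel" already present; 3 new (t, o, r)
  "nebeldede" → prefix "nebelde" already present; 2 new (d, e)
  "nebelka" → prefix "nebel" already present; 2 new (k, a)
Total nodes = 8 + 6 + 4 + 6 + 0 + 3 + 2 + 2 = 31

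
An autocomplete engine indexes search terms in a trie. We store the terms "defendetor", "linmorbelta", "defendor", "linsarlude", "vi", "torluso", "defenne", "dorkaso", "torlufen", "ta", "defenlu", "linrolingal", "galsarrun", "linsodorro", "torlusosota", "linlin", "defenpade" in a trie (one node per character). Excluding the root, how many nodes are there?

Trace insertions, counting only characters that open a new branch:
  "defendetor" → 10 new (d, e, f, e, n, d, e, t, o, r)
  "linmorbelta" → 11 new (l, i, n, m, o, r, b, e, l, t, a)
  "defendor" → prefix "defend" already present; 2 new (o, r)
  "linsarlude" → prefix "lin" already present; 7 new (s, a, r, l, u, d, e)
  "vi" → 2 new (v, i)
  "torluso" → 7 new (t, o, r, l, u, s, o)
  "defenne" → prefix "defen" already present; 2 new (n, e)
  "dorkaso" → prefix "d" already present; 6 new (o, r, k, a, s, o)
  "torlufen" → prefix "torlu" already present; 3 new (f, e, n)
  "ta" → prefix "t" already present; 1 new (a)
  "defenlu" → prefix "defen" already present; 2 new (l, u)
  "linrolingal" → prefix "lin" already present; 8 new (r, o, l, i, n, g, a, l)
  "galsarrun" → 9 new (g, a, l, s, a, r, r, u, n)
  "linsodorro" → prefix "lins" already present; 6 new (o, d, o, r, r, o)
  "torlusosota" → prefix "torluso" already present; 4 new (s, o, t, a)
  "linlin" → prefix "lin" already present; 3 new (l, i, n)
  "defenpade" → prefix "defen" already present; 4 new (p, a, d, e)
Total nodes = 10 + 11 + 2 + 7 + 2 + 7 + 2 + 6 + 3 + 1 + 2 + 8 + 9 + 6 + 4 + 3 + 4 = 87

87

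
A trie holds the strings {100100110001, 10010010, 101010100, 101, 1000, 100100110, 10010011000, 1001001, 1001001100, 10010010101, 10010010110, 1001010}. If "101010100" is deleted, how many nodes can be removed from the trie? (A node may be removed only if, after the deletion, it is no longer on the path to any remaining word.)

6

Walk "101010100" from the leaf back toward the root, removing each node that no remaining word uses.
The suffix "010100" (6 nodes) is used only by "101010100"; "101" is itself a stored word, so pruning stops there.
Nodes removed: 6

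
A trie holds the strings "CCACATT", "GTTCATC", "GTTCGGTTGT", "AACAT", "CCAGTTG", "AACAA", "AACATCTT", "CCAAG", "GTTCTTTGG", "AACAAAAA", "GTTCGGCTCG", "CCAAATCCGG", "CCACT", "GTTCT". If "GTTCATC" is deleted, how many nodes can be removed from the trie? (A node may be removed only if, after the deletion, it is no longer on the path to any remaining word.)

3

After clearing the end-marker at "GTTCATC", prune upward until reaching a node still needed by another word.
The suffix "ATC" (3 nodes) is used only by "GTTCATC"; the node for "GTTC" still has the child "G", so pruning stops there.
Nodes removed: 3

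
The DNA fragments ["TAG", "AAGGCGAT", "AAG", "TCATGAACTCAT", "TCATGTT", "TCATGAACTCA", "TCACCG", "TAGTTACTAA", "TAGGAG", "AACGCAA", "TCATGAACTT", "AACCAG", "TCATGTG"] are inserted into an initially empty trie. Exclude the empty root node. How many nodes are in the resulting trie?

47

Count nodes per top-level branch (shared prefixes stored once):
  'A'-branch (AACCAG, AACGCAA, AAG, AAGGCGAT): 16 nodes
  'T'-branch (TAG, TAGGAG, TAGTTACTAA, TCACCG, TCATGAACTCA, TCATGAACTCAT, TCATGAACTT, TCATGTG, TCATGTT): 31 nodes
Sum: 47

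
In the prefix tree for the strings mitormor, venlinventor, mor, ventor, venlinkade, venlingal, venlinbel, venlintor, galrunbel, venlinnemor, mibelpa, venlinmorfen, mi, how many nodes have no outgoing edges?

12

A leaf is a node with no children — equivalently, the end of a word that is not a proper prefix of any other stored word.
Those words: "galrunbel", "mibelpa", "mitormor", "mor", "venlinbel", "venlingal", "venlinkade", "venlinmorfen", "venlinnemor", "venlintor", "venlinventor", "ventor"
Leaf count: 12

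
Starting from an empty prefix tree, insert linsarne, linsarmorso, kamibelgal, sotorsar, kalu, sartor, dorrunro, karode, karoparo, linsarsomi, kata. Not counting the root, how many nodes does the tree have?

60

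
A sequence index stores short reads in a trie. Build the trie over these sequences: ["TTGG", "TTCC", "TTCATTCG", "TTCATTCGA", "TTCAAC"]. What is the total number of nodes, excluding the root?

14

Count nodes per top-level branch (shared prefixes stored once):
  'T'-branch (TTCAAC, TTCATTCG, TTCATTCGA, TTCC, TTGG): 14 nodes
Sum: 14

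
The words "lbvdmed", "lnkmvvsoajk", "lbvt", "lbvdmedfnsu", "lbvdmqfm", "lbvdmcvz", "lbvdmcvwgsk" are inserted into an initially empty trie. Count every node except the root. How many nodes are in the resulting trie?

Insert word by word; a character creates a node only if that edge doesn't already exist:
  "lbvdmed" → 7 new (l, b, v, d, m, e, d)
  "lnkmvvsoajk" → prefix "l" already present; 10 new (n, k, m, v, v, s, o, a, j, k)
  "lbvt" → prefix "lbv" already present; 1 new (t)
  "lbvdmedfnsu" → prefix "lbvdmed" already present; 4 new (f, n, s, u)
  "lbvdmqfm" → prefix "lbvdm" already present; 3 new (q, f, m)
  "lbvdmcvz" → prefix "lbvdm" already present; 3 new (c, v, z)
  "lbvdmcvwgsk" → prefix "lbvdmcv" already present; 4 new (w, g, s, k)
Total nodes = 7 + 10 + 1 + 4 + 3 + 3 + 4 = 32

32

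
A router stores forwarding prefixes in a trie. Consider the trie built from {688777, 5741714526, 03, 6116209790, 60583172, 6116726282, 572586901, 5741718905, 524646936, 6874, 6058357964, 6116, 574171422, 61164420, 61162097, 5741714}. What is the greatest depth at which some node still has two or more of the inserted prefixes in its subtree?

8

Equivalently: take the maximum, over all pairs, of their longest common prefix length.
e.g. "61162097" and "6116209790" share the prefix "61162097" of length 8; no pair shares a longer one.
Longest shared-prefix length: 8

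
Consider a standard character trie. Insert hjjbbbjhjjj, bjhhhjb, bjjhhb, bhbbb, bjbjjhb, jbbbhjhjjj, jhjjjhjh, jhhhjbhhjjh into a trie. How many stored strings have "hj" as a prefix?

Walk to "hj"; the words in its subtree are exactly those with that prefix.
Words under "hj": hjjbbbjhjjj
Count: 1

1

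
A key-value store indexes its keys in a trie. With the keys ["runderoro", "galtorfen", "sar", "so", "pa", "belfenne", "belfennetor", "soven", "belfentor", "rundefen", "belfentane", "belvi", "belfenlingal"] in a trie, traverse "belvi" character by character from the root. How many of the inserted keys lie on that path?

Check each prefix of "belvi" against the stored set — each match is an end-marker on the path.
Prefixes of the query that are stored words: "belvi"
Count: 1

1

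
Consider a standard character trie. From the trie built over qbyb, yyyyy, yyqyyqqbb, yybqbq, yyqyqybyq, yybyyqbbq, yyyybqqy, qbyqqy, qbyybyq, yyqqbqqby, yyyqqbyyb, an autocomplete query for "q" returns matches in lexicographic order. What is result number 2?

qbyqqy

DFS of the "q" subtree visits, in order: "qbyb", "qbyqqy", "qbyybyq"
The 2nd is qbyqqy.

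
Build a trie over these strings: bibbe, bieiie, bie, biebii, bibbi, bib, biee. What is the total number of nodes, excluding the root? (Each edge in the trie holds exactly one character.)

Trie structure (* marks end of a word):
(root)
└─ b
   └─ i
      ├─ b *
      │  └─ b
      │     ├─ e *
      │     └─ i *
      └─ e *
         ├─ b
         │  └─ i
         │     └─ i *
         ├─ e *
         └─ i
            └─ i
               └─ e *
Counting every labelled node above: 14.

14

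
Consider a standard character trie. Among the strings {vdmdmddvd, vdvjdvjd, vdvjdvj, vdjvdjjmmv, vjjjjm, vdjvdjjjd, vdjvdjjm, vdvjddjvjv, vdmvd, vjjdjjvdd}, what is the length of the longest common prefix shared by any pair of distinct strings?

Look for the deepest trie node that still has at least two words in its subtree.
e.g. "vdjvdjjm" and "vdjvdjjmmv" share the prefix "vdjvdjjm" of length 8; no pair shares a longer one.
Longest shared-prefix length: 8

8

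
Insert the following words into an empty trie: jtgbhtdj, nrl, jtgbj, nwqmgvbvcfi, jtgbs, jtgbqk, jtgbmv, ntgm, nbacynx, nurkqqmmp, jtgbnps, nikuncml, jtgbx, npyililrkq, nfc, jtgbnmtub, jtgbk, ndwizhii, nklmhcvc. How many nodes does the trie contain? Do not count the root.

85

Count nodes per top-level branch (shared prefixes stored once):
  'j'-branch (jtgbhtdj, jtgbj, jtgbk, jtgbmv, jtgbnmtub, jtgbnps, jtgbqk, jtgbs, jtgbx): 23 nodes
  'n'-branch (nbacynx, ndwizhii, nfc, nikuncml, nklmhcvc, npyililrkq, nrl, ntgm, nurkqqmmp, nwqmgvbvcfi): 62 nodes
Sum: 85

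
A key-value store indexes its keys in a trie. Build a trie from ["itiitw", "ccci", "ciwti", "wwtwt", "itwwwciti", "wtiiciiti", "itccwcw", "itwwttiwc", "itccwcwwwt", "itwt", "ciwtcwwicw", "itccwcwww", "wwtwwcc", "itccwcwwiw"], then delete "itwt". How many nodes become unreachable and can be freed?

1

Walk "itwt" from the leaf back toward the root, removing each node that no remaining word uses.
The suffix "t" (1 node) is used only by "itwt"; the node for "itw" still has the child "w", so pruning stops there.
Nodes removed: 1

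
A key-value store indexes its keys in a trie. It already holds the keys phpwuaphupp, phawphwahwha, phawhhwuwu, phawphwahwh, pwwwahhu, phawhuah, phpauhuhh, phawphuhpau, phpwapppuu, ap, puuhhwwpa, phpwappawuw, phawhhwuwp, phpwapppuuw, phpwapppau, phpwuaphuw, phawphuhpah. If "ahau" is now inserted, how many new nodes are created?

The longest prefix of "ahau" already in the trie is "a" (length 1).
So 4 − 1 = 3 new nodes.

3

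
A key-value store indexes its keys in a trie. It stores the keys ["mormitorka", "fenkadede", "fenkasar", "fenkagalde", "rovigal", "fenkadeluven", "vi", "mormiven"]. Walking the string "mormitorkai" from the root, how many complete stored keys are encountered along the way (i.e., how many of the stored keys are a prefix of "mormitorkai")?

1

Check each prefix of "mormitorkai" against the stored set — each match is an end-marker on the path.
Prefixes of the query that are stored words: "mormitorka"
Count: 1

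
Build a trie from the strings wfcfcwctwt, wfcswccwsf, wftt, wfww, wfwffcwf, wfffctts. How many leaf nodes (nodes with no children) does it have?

6

Leaves are exactly the stored words that no other stored word extends.
Those words: "wfcfcwctwt", "wfcswccwsf", "wfffctts", "wftt", "wfwffcwf", "wfww"
Leaf count: 6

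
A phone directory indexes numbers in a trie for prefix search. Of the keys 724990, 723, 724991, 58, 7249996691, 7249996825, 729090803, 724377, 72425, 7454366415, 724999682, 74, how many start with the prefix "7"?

11

Filter for entries beginning with "7":
Words under "7": 723, 72425, 724377, 724990, 724991, 7249996691, 724999682, 7249996825, 729090803, 74, 7454366415
Count: 11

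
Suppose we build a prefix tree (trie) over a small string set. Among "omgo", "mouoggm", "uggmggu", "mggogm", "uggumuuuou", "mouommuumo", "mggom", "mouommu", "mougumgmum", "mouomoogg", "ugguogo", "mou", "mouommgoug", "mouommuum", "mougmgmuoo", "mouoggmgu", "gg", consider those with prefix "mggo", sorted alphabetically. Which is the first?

mggogm

DFS of the "mggo" subtree visits, in order: "mggogm", "mggom"
The 1st is mggogm.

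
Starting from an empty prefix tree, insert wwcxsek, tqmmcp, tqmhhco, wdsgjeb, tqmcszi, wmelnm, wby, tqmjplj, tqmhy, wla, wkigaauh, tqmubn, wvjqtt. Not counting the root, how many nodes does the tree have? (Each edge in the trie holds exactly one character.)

56

Insert word by word; a character creates a node only if that edge doesn't already exist:
  "wwcxsek" → 7 new (w, w, c, x, s, e, k)
  "tqmmcp" → 6 new (t, q, m, m, c, p)
  "tqmhhco" → prefix "tqm" already present; 4 new (h, h, c, o)
  "wdsgjeb" → prefix "w" already present; 6 new (d, s, g, j, e, b)
  "tqmcszi" → prefix "tqm" already present; 4 new (c, s, z, i)
  "wmelnm" → prefix "w" already present; 5 new (m, e, l, n, m)
  "wby" → prefix "w" already present; 2 new (b, y)
  "tqmjplj" → prefix "tqm" already present; 4 new (j, p, l, j)
  "tqmhy" → prefix "tqmh" already present; 1 new (y)
  "wla" → prefix "w" already present; 2 new (l, a)
  "wkigaauh" → prefix "w" already present; 7 new (k, i, g, a, a, u, h)
  "tqmubn" → prefix "tqm" already present; 3 new (u, b, n)
  "wvjqtt" → prefix "w" already present; 5 new (v, j, q, t, t)
Total nodes = 7 + 6 + 4 + 6 + 4 + 5 + 2 + 4 + 1 + 2 + 7 + 3 + 5 = 56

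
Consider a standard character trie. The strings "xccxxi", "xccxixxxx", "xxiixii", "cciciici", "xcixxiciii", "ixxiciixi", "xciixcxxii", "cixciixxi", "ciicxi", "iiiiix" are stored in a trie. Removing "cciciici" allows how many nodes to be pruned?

After clearing the end-marker at "cciciici", prune upward until reaching a node still needed by another word.
The suffix "ciciici" (7 nodes) is used only by "cciciici"; the node for "c" still has the child "i", so pruning stops there.
Nodes removed: 7

7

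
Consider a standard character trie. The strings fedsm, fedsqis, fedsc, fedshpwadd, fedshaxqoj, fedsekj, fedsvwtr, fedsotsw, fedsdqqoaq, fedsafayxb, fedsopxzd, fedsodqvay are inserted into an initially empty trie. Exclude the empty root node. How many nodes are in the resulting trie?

52

For each word, the new-node count is its length minus the longest prefix already in the trie:
  "fedsm" → 5 new (f, e, d, s, m)
  "fedsqis" → prefix "feds" already present; 3 new (q, i, s)
  "fedsc" → prefix "feds" already present; 1 new (c)
  "fedshpwadd" → prefix "feds" already present; 6 new (h, p, w, a, d, d)
  "fedshaxqoj" → prefix "fedsh" already present; 5 new (a, x, q, o, j)
  "fedsekj" → prefix "feds" already present; 3 new (e, k, j)
  "fedsvwtr" → prefix "feds" already present; 4 new (v, w, t, r)
  "fedsotsw" → prefix "feds" already present; 4 new (o, t, s, w)
  "fedsdqqoaq" → prefix "feds" already present; 6 new (d, q, q, o, a, q)
  "fedsafayxb" → prefix "feds" already present; 6 new (a, f, a, y, x, b)
  "fedsopxzd" → prefix "fedso" already present; 4 new (p, x, z, d)
  "fedsodqvay" → prefix "fedso" already present; 5 new (d, q, v, a, y)
Total nodes = 5 + 3 + 1 + 6 + 5 + 3 + 4 + 4 + 6 + 6 + 4 + 5 = 52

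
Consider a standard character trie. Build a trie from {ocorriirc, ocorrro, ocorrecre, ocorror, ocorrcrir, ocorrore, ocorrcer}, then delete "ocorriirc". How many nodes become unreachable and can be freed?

4

After clearing the end-marker at "ocorriirc", prune upward until reaching a node still needed by another word.
The suffix "iirc" (4 nodes) is used only by "ocorriirc"; the node for "ocorr" still has the child "r", so pruning stops there.
Nodes removed: 4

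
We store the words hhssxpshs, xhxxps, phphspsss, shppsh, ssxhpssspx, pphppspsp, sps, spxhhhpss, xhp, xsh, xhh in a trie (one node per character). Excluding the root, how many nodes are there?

60

Count nodes per top-level branch (shared prefixes stored once):
  'h'-branch (hhssxpshs): 9 nodes
  'p'-branch (phphspsss, pphppspsp): 17 nodes
  's'-branch (shppsh, sps, spxhhhpss, ssxhpssspx): 24 nodes
  'x'-branch (xhh, xhp, xhxxps, xsh): 10 nodes
Sum: 60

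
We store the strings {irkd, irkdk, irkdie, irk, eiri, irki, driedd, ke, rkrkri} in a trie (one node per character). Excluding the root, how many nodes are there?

Trie structure (* marks end of a word):
(root)
├─ d
│  └─ r
│     └─ i
│        └─ e
│           └─ d
│              └─ d *
├─ e
│  └─ i
│     └─ r
│        └─ i *
├─ i
│  └─ r
│     └─ k *
│        ├─ d *
│        │  ├─ i
│        │  │  └─ e *
│        │  └─ k *
│        └─ i *
├─ k
│  └─ e *
└─ r
   └─ k
      └─ r
         └─ k
            └─ r
               └─ i *
Counting every labelled node above: 26.

26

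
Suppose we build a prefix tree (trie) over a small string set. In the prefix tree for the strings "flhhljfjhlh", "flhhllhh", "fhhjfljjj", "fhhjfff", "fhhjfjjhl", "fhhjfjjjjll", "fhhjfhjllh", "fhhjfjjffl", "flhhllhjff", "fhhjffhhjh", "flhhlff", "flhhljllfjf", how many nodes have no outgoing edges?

Leaves are exactly the stored words that no other stored word extends.
Those words: "fhhjfff", "fhhjffhhjh", "fhhjfhjllh", "fhhjfjjffl", "fhhjfjjhl", "fhhjfjjjjll", "fhhjfljjj", "flhhlff", "flhhljfjhlh", "flhhljllfjf", "flhhllhh", "flhhllhjff"
Leaf count: 12

12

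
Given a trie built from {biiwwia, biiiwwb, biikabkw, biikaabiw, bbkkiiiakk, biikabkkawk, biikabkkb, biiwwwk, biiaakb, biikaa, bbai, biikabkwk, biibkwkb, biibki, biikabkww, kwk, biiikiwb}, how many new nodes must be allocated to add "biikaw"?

1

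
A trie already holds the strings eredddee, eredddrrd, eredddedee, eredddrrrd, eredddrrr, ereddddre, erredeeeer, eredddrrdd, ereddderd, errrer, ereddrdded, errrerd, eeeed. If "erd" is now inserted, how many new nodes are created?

1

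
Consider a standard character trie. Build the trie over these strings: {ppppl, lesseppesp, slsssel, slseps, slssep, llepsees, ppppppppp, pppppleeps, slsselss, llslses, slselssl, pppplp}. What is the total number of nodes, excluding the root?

Trace insertions, counting only characters that open a new branch:
  "ppppl" → 5 new (p, p, p, p, l)
  "lesseppesp" → 10 new (l, e, s, s, e, p, p, e, s, p)
  "slsssel" → 7 new (s, l, s, s, s, e, l)
  "slseps" → prefix "sls" already present; 3 new (e, p, s)
  "slssep" → prefix "slss" already present; 2 new (e, p)
  "llepsees" → prefix "l" already present; 7 new (l, e, p, s, e, e, s)
  "ppppppppp" → prefix "pppp" already present; 5 new (p, p, p, p, p)
  "pppppleeps" → prefix "ppppp" already present; 5 new (l, e, e, p, s)
  "slsselss" → prefix "slsse" already present; 3 new (l, s, s)
  "llslses" → prefix "ll" already present; 5 new (s, l, s, e, s)
  "slselssl" → prefix "slse" already present; 4 new (l, s, s, l)
  "pppplp" → prefix "ppppl" already present; 1 new (p)
Total nodes = 5 + 10 + 7 + 3 + 2 + 7 + 5 + 5 + 3 + 5 + 4 + 1 = 57

57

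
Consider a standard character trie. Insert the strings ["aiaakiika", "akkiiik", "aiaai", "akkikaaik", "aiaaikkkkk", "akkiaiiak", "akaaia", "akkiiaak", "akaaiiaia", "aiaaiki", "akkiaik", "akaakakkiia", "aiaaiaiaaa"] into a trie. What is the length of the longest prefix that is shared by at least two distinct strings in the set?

Look for the deepest trie node that still has at least two words in its subtree.
"aiaaiki" and "aiaaikkkkk" agree on "aiaaik" (6 characters) before diverging; nothing deeper is shared.
Longest shared-prefix length: 6

6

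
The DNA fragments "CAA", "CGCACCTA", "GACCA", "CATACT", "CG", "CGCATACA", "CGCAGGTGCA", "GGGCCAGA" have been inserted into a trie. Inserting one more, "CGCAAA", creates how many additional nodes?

The longest prefix of "CGCAAA" already in the trie is "CGCA" (length 4).
New nodes needed: |"CGCAAA"| − 4 = 6 − 4 = 2.

2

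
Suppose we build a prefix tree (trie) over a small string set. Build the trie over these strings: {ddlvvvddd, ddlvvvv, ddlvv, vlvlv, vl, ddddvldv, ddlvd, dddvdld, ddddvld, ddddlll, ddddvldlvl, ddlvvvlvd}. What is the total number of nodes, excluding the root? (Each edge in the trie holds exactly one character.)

Trie structure (* marks end of a word):
(root)
├─ d
│  └─ d
│     ├─ d
│     │  ├─ d
│     │  │  ├─ l
│     │  │  │  └─ l
│     │  │  │     └─ l *
│     │  │  └─ v
│     │  │     └─ l
│     │  │        └─ d *
│     │  │           ├─ l
│     │  │           │  └─ v
│     │  │           │     └─ l *
│     │  │           └─ v *
│     │  └─ v
│     │     └─ d
│     │        └─ l
│     │           └─ d *
│     └─ l
│        └─ v
│           ├─ d *
│           └─ v *
│              └─ v
│                 ├─ d
│                 │  └─ d
│                 │     └─ d *
│                 ├─ l
│                 │  └─ v
│                 │     └─ d *
│                 └─ v *
└─ v
   └─ l *
      └─ v
         └─ l
            └─ v *
Counting every labelled node above: 35.

35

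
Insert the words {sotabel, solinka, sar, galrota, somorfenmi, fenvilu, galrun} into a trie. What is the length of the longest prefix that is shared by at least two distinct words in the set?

The deepest shared node is where two words last agree before diverging.
"galrota" and "galrun" agree on "galr" (4 characters) before diverging; nothing deeper is shared.
Longest shared-prefix length: 4

4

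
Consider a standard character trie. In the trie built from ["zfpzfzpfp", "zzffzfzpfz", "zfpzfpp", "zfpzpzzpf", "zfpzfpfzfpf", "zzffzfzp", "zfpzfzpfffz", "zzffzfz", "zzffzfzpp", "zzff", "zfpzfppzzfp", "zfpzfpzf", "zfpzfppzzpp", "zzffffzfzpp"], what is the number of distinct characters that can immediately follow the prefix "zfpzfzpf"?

The children of the "zfpzfzpf" node are the distinct next characters among strings starting with "zfpzfzpf".
Characters that immediately follow "zfpzfzpf" among the stored strings: {f, p}.
That node has 2 child edges.

2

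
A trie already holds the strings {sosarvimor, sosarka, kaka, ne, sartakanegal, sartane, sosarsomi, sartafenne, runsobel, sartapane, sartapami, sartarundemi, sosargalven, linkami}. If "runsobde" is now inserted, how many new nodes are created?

Walking "runsobde" from the root, the first 6 characters ("runsob") follow existing edges; "d" is the first miss.
Each of the 2 remaining characters creates one node.

2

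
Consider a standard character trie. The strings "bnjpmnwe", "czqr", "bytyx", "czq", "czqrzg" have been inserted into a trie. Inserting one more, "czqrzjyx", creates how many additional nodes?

"czqrz" is already a path in the trie; the remaining "jyx" must be added.
Each of the 3 remaining characters creates one node.

3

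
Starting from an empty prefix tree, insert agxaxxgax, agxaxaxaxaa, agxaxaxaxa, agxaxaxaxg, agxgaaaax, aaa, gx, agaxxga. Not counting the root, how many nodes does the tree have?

Trie structure (* marks end of a word):
(root)
├─ a
│  ├─ a
│  │  └─ a *
│  └─ g
│     ├─ a
│     │  └─ x
│     │     └─ x
│     │        └─ g
│     │           └─ a *
│     └─ x
│        ├─ a
│        │  └─ x
│        │     ├─ a
│        │     │  └─ x
│        │     │     └─ a
│        │     │        └─ x
│        │     │           ├─ a *
│        │     │           │  └─ a *
│        │     │           └─ g *
│        │     └─ x
│        │        └─ g
│        │           └─ a
│        │              └─ x *
│        └─ g
│           └─ a
│              └─ a
│                 └─ a
│                    └─ a
│                       └─ x *
└─ g
   └─ x *
Counting every labelled node above: 31.

31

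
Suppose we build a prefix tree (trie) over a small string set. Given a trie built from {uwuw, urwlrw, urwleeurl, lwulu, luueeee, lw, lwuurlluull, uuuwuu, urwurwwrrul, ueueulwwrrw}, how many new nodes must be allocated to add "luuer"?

The longest prefix of "luuer" already in the trie is "luue" (length 4).
So 5 − 4 = 1 new nodes.

1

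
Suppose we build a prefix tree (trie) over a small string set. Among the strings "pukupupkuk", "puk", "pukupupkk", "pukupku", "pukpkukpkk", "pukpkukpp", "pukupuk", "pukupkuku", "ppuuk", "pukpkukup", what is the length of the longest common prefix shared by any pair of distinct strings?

8

Equivalently: take the maximum, over all pairs, of their longest common prefix length.
"pukpkukpkk" and "pukpkukpp" agree on "pukpkukp" (8 characters) before diverging; nothing deeper is shared.
Longest shared-prefix length: 8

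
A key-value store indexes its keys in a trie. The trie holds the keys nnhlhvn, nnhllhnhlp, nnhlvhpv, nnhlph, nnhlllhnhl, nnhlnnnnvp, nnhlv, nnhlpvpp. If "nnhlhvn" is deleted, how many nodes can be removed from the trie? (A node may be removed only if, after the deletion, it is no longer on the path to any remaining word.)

Walk "nnhlhvn" from the leaf back toward the root, removing each node that no remaining word uses.
The suffix "hvn" (3 nodes) is used only by "nnhlhvn"; the node for "nnhl" still has the child "l", so pruning stops there.
Nodes removed: 3

3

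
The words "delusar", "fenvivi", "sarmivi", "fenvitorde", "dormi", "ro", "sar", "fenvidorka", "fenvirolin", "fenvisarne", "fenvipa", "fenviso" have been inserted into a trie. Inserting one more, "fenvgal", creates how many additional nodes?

3

"fenv" is already a path in the trie; the remaining "gal" must be added.
So 7 − 4 = 3 new nodes.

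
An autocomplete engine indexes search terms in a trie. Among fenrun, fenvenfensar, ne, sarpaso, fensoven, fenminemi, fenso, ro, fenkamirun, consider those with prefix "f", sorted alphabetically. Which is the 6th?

Filter for "f…" and sort: "fenkamirun", "fenminemi", "fenrun", "fenso", "fensoven", "fenvenfensar"
Position 6: fenvenfensar

fenvenfensar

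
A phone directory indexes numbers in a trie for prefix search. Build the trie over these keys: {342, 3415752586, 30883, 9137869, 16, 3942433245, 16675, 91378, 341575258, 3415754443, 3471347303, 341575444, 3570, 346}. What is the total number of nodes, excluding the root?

52

Count nodes per top-level branch (shared prefixes stored once):
  '1'-branch (16, 16675): 5 nodes
  '3'-branch (30883, 341575258, 3415752586, 341575444, 3415754443, 342, 346, 3471347303, 3570, 3942433245): 40 nodes
  '9'-branch (91378, 9137869): 7 nodes
Sum: 52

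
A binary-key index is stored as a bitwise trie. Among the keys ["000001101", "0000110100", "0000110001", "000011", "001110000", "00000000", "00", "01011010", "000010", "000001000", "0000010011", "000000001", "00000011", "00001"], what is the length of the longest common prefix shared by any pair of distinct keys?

8

The deepest shared node is where two words last agree before diverging.
e.g. "00000000" and "000000001" share the prefix "00000000" of length 8; no pair shares a longer one.
Longest shared-prefix length: 8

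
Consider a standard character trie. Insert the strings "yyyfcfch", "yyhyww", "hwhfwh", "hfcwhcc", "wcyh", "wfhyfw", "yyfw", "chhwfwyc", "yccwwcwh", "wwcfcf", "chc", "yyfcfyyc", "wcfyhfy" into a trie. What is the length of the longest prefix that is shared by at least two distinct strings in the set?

3

Look for the deepest trie node that still has at least two words in its subtree.
e.g. "yyfcfyyc" and "yyfw" share the prefix "yyf" of length 3; no pair shares a longer one.
Longest shared-prefix length: 3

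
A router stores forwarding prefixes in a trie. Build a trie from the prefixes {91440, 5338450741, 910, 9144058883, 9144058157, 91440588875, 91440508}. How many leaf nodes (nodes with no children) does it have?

A leaf is a node with no children — equivalently, the end of a word that is not a proper prefix of any other stored word.
Those words: "5338450741", "910", "91440508", "9144058157", "9144058883", "91440588875"
Leaf count: 6

6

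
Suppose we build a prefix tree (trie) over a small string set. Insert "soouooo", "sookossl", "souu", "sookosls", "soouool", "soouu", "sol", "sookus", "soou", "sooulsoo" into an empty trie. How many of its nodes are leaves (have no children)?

A leaf is a node with no children — equivalently, the end of a word that is not a proper prefix of any other stored word.
Those words: "sol", "sookosls", "sookossl", "sookus", "sooulsoo", "soouool", "soouooo", "soouu", "souu"
Leaf count: 9

9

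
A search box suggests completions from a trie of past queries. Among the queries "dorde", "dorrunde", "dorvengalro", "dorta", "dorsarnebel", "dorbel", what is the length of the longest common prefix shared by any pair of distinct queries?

3

Equivalently: take the maximum, over all pairs, of their longest common prefix length.
e.g. "dorbel" and "dorde" share the prefix "dor" of length 3; no pair shares a longer one.
Longest shared-prefix length: 3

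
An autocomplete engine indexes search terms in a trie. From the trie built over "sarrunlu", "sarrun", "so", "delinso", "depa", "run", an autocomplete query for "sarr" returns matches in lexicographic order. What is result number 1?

Filter for "sarr…" and sort: "sarrun", "sarrunlu"
Position 1: sarrun

sarrun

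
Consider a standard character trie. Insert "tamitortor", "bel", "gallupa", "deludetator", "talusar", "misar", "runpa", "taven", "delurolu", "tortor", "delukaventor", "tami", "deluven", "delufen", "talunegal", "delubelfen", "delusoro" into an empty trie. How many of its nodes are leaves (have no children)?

A leaf is a node with no children — equivalently, the end of a word that is not a proper prefix of any other stored word.
Those words: "bel", "delubelfen", "deludetator", "delufen", "delukaventor", "delurolu", "delusoro", "deluven", "gallupa", "misar", "runpa", "talunegal", "talusar", "tamitortor", "taven", "tortor"
Leaf count: 16

16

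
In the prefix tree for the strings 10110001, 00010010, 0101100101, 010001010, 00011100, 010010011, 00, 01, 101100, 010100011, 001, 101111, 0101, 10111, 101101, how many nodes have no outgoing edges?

Leaves are exactly the stored words that no other stored word extends.
Those words: "00010010", "00011100", "001", "010001010", "010010011", "010100011", "0101100101", "10110001", "101101", "101111"
Leaf count: 10

10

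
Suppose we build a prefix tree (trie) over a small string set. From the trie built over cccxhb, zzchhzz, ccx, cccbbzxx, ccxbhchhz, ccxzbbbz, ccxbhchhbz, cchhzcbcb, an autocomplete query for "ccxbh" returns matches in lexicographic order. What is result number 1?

Filter for "ccxbh…" and sort: "ccxbhchhbz", "ccxbhchhz"
Position 1: ccxbhchhbz

ccxbhchhbz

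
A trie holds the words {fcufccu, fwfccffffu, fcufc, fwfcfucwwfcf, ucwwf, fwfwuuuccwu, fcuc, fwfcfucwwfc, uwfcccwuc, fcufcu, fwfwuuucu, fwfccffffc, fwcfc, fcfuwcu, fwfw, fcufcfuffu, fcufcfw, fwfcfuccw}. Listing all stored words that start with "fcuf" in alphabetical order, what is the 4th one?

DFS of the "fcuf" subtree visits, in order: "fcufc", "fcufccu", "fcufcfuffu", "fcufcfw", "fcufcu"
Position 4: fcufcfw

fcufcfw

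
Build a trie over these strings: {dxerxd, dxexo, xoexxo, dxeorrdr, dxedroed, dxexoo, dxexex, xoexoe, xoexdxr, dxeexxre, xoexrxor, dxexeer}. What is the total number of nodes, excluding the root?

43

Insert word by word; a character creates a node only if that edge doesn't already exist:
  "dxerxd" → 6 new (d, x, e, r, x, d)
  "dxexo" → prefix "dxe" already present; 2 new (x, o)
  "xoexxo" → 6 new (x, o, e, x, x, o)
  "dxeorrdr" → prefix "dxe" already present; 5 new (o, r, r, d, r)
  "dxedroed" → prefix "dxe" already present; 5 new (d, r, o, e, d)
  "dxexoo" → prefix "dxexo" already present; 1 new (o)
  "dxexex" → prefix "dxex" already present; 2 new (e, x)
  "xoexoe" → prefix "xoex" already present; 2 new (o, e)
  "xoexdxr" → prefix "xoex" already present; 3 new (d, x, r)
  "dxeexxre" → prefix "dxe" already present; 5 new (e, x, x, r, e)
  "xoexrxor" → prefix "xoex" already present; 4 new (r, x, o, r)
  "dxexeer" → prefix "dxexe" already present; 2 new (e, r)
Total nodes = 6 + 2 + 6 + 5 + 5 + 1 + 2 + 2 + 3 + 5 + 4 + 2 = 43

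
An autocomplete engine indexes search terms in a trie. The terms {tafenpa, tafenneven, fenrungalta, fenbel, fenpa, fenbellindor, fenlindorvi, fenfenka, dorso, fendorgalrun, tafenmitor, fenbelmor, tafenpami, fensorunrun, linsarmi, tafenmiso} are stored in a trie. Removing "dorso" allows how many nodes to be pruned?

5

A node on "dorso"'s path can go only if nothing else ends at it or branches off below it.
No other word shares any prefix with "dorso", so all 5 of its nodes go.
Nodes removed: 5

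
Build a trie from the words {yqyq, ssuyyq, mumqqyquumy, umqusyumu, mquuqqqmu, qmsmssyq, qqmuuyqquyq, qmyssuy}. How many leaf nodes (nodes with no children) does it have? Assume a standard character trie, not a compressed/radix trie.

8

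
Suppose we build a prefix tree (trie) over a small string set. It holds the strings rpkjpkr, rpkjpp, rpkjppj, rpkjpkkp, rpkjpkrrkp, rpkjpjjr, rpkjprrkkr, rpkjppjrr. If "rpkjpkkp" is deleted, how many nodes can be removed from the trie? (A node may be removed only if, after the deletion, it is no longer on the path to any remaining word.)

2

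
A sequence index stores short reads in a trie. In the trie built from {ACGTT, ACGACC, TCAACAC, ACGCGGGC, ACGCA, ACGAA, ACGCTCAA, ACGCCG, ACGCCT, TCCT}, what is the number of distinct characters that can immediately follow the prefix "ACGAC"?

The children of the "ACGAC" node are the distinct next characters among strings starting with "ACGAC".
Characters that immediately follow "ACGAC" among the stored strings: {C}.
That node has 1 child edge.

1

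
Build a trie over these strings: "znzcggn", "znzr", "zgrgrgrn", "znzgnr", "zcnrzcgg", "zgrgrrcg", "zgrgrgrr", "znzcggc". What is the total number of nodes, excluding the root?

30

For each word, the new-node count is its length minus the longest prefix already in the trie:
  "znzcggn" → 7 new (z, n, z, c, g, g, n)
  "znzr" → prefix "znz" already present; 1 new (r)
  "zgrgrgrn" → prefix "z" already present; 7 new (g, r, g, r, g, r, n)
  "znzgnr" → prefix "znz" already present; 3 new (g, n, r)
  "zcnrzcgg" → prefix "z" already present; 7 new (c, n, r, z, c, g, g)
  "zgrgrrcg" → prefix "zgrgr" already present; 3 new (r, c, g)
  "zgrgrgrr" → prefix "zgrgrgr" already present; 1 new (r)
  "znzcggc" → prefix "znzcgg" already present; 1 new (c)
Total nodes = 7 + 1 + 7 + 3 + 7 + 3 + 1 + 1 = 30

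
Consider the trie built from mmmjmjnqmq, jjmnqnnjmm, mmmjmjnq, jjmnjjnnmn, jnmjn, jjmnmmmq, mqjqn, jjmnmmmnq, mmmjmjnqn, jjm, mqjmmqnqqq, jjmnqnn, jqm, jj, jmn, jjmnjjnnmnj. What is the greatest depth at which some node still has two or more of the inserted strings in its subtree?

10

The deepest shared node is where two words last agree before diverging.
e.g. "jjmnjjnnmn" and "jjmnjjnnmnj" share the prefix "jjmnjjnnmn" of length 10; no pair shares a longer one.
Longest shared-prefix length: 10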